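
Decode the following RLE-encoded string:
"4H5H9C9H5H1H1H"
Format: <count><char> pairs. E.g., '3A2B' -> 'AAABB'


Expanding each <count><char> pair:
  4H -> 'HHHH'
  5H -> 'HHHHH'
  9C -> 'CCCCCCCCC'
  9H -> 'HHHHHHHHH'
  5H -> 'HHHHH'
  1H -> 'H'
  1H -> 'H'

Decoded = HHHHHHHHHCCCCCCCCCHHHHHHHHHHHHHHHH


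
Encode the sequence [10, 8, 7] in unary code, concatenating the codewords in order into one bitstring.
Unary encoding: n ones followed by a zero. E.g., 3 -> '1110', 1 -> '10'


Encode each number as n ones followed by a terminating 0:
  10 -> 11111111110 (11 bits)
  8 -> 111111110 (9 bits)
  7 -> 11111110 (8 bits)
Total length = 11 + 9 + 8 = 28 bits.

Unary([10, 8, 7]) = 1111111111011111111011111110 (28 bits)


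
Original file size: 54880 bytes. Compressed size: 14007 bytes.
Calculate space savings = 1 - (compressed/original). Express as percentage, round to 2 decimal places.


ratio = compressed/original = 14007/54880 = 0.25523
savings = 1 - ratio = 1 - 0.25523 = 0.74477
as a percentage: 0.74477 * 100 = 74.48%

Space savings = 1 - 14007/54880 = 74.48%


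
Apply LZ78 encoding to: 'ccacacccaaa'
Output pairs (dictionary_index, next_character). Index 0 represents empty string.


LZ78 encoding steps:
Dictionary: {0: ''}
Step 1: w='' (idx 0), next='c' -> output (0, 'c'), add 'c' as idx 1
Step 2: w='c' (idx 1), next='a' -> output (1, 'a'), add 'ca' as idx 2
Step 3: w='ca' (idx 2), next='c' -> output (2, 'c'), add 'cac' as idx 3
Step 4: w='c' (idx 1), next='c' -> output (1, 'c'), add 'cc' as idx 4
Step 5: w='' (idx 0), next='a' -> output (0, 'a'), add 'a' as idx 5
Step 6: w='a' (idx 5), next='a' -> output (5, 'a'), add 'aa' as idx 6


Encoded: [(0, 'c'), (1, 'a'), (2, 'c'), (1, 'c'), (0, 'a'), (5, 'a')]


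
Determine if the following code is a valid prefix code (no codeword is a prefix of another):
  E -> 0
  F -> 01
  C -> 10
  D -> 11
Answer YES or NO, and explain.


Checking each pair (does one codeword prefix another?):
  E='0' vs F='01': prefix -- VIOLATION

NO -- this is NOT a valid prefix code. E (0) is a prefix of F (01).


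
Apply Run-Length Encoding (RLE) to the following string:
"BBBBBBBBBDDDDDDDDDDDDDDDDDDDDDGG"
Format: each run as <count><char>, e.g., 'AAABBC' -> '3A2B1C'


Scanning runs left to right:
  i=0: run of 'B' x 9 -> '9B'
  i=9: run of 'D' x 21 -> '21D'
  i=30: run of 'G' x 2 -> '2G'

RLE = 9B21D2G


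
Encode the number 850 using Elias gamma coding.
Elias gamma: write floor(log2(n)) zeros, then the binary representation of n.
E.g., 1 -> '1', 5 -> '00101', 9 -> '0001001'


num_bits = floor(log2(850)) + 1 = 10
leading_zeros = num_bits - 1 = 9
binary(850) = 1101010010

Elias gamma(850) = '000000000' + '1101010010' = 0000000001101010010 (19 bits)


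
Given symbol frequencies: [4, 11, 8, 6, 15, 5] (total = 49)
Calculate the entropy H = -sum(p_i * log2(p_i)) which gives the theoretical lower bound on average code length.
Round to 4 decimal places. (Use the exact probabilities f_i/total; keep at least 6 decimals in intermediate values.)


Per-symbol terms -p_i * log2(p_i) with p_i = f_i/49:
  p = 4/49 = 0.081633: log2(p) = -3.614710, -p*log2(p) = 0.295078
  p = 11/49 = 0.224490: log2(p) = -2.155278, -p*log2(p) = 0.483838
  p = 8/49 = 0.163265: log2(p) = -2.614710, -p*log2(p) = 0.426891
  p = 6/49 = 0.122449: log2(p) = -3.029747, -p*log2(p) = 0.370989
  p = 15/49 = 0.306122: log2(p) = -1.707819, -p*log2(p) = 0.522802
  p = 5/49 = 0.102041: log2(p) = -3.292782, -p*log2(p) = 0.335998
H = 0.295078 + 0.483838 + 0.426891 + 0.370989 + 0.522802 + 0.335998 = 2.435596

H = 2.4356 bits/symbol


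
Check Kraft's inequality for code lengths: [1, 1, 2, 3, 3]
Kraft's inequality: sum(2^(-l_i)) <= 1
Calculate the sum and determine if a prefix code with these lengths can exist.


Sum = 2^(-1) + 2^(-1) + 2^(-2) + 2^(-3) + 2^(-3)
    = 0.5 + 0.5 + 0.25 + 0.125 + 0.125
    = 12/8 = 1.5
Since 1.5 > 1, Kraft's inequality is NOT satisfied.
A prefix code with these lengths CANNOT exist.

Kraft sum = 1.5. Not satisfied.


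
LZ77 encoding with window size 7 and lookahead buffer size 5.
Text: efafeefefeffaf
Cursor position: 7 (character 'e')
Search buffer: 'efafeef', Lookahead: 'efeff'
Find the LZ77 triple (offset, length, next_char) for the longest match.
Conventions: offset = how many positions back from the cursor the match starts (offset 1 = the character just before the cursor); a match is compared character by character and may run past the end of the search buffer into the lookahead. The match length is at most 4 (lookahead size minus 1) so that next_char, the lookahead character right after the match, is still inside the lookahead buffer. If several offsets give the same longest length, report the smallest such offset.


Try each offset into the search buffer:
  offset=1 (pos 6, char 'f'): match length 0
  offset=2 (pos 5, char 'e'): match length 4
  offset=3 (pos 4, char 'e'): match length 1
  offset=4 (pos 3, char 'f'): match length 0
  offset=5 (pos 2, char 'a'): match length 0
  offset=6 (pos 1, char 'f'): match length 0
  offset=7 (pos 0, char 'e'): match length 2
Longest match has length 4 at offset 2.
next_char = character at position 7 + 4 = 11 -> 'f'

Best match: offset=2, length=4 (matching 'efef' starting at position 5)
LZ77 triple: (2, 4, 'f')


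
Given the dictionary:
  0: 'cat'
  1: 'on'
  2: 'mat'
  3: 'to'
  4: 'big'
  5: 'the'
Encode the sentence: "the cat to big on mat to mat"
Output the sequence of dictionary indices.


Look up each word in the dictionary:
  'the' -> 5
  'cat' -> 0
  'to' -> 3
  'big' -> 4
  'on' -> 1
  'mat' -> 2
  'to' -> 3
  'mat' -> 2

Encoded: [5, 0, 3, 4, 1, 2, 3, 2]


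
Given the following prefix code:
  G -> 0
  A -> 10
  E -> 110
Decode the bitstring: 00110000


Decoding step by step:
Bits 0 -> G
Bits 0 -> G
Bits 110 -> E
Bits 0 -> G
Bits 0 -> G
Bits 0 -> G


Decoded message: GGEGGG


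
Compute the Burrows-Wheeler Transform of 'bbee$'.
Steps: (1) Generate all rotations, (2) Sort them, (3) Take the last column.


Rotations (sorted):
  0: $bbee -> last char: e
  1: bbee$ -> last char: $
  2: bee$b -> last char: b
  3: e$bbe -> last char: e
  4: ee$bb -> last char: b


BWT = e$beb


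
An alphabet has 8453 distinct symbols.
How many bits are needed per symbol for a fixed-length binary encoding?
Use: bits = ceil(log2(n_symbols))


log2(8453) = 13.0452
Bracket: 2^13 = 8192 < 8453 <= 2^14 = 16384
So ceil(log2(8453)) = 14

bits = ceil(log2(8453)) = ceil(13.0452) = 14 bits


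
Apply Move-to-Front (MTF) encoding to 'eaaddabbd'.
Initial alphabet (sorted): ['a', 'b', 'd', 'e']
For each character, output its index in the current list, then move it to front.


MTF encoding:
'e': index 3 in ['a', 'b', 'd', 'e'] -> ['e', 'a', 'b', 'd']
'a': index 1 in ['e', 'a', 'b', 'd'] -> ['a', 'e', 'b', 'd']
'a': index 0 in ['a', 'e', 'b', 'd'] -> ['a', 'e', 'b', 'd']
'd': index 3 in ['a', 'e', 'b', 'd'] -> ['d', 'a', 'e', 'b']
'd': index 0 in ['d', 'a', 'e', 'b'] -> ['d', 'a', 'e', 'b']
'a': index 1 in ['d', 'a', 'e', 'b'] -> ['a', 'd', 'e', 'b']
'b': index 3 in ['a', 'd', 'e', 'b'] -> ['b', 'a', 'd', 'e']
'b': index 0 in ['b', 'a', 'd', 'e'] -> ['b', 'a', 'd', 'e']
'd': index 2 in ['b', 'a', 'd', 'e'] -> ['d', 'b', 'a', 'e']


Output: [3, 1, 0, 3, 0, 1, 3, 0, 2]


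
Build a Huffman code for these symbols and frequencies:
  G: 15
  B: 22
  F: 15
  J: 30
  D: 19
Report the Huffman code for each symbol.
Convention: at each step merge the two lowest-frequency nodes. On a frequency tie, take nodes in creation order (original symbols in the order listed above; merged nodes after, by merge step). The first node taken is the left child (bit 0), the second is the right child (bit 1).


Huffman tree construction:
Step 1: Merge G(15) + F(15) = 30
Step 2: Merge D(19) + B(22) = 41
Step 3: Merge J(30) + (G+F)(30) = 60
Step 4: Merge (D+B)(41) + (J+(G+F))(60) = 101
Read each symbol's code off the tree from the root (left child = 0, right child = 1).

Codes:
  G: 110 (length 3)
  B: 01 (length 2)
  F: 111 (length 3)
  J: 10 (length 2)
  D: 00 (length 2)
Average code length: 232/101 = 2.2970 bits/symbol


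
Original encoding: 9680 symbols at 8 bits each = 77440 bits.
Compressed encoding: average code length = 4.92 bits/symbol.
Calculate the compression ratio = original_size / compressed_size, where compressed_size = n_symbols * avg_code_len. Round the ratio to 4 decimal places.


original_size = n_symbols * orig_bits = 9680 * 8 = 77440 bits
compressed_size = n_symbols * avg_code_len = 9680 * 4.92 = 47625.6 bits
ratio = original_size / compressed_size = 77440 / 47625.6 = 1.626

Compression ratio = 1.626


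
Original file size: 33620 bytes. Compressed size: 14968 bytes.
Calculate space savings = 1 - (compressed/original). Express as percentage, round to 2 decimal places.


ratio = compressed/original = 14968/33620 = 0.445211
savings = 1 - ratio = 1 - 0.445211 = 0.554789
as a percentage: 0.554789 * 100 = 55.48%

Space savings = 1 - 14968/33620 = 55.48%


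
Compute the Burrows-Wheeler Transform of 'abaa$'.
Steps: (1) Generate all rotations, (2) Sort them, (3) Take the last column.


Rotations (sorted):
  0: $abaa -> last char: a
  1: a$aba -> last char: a
  2: aa$ab -> last char: b
  3: abaa$ -> last char: $
  4: baa$a -> last char: a


BWT = aab$a


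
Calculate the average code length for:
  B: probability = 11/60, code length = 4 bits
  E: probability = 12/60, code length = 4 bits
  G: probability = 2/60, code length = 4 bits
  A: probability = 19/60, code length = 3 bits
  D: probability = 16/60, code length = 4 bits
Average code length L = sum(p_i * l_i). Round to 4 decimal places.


Weighted contributions p_i * l_i:
  B: (11/60) * 4 = 44/60
  E: (12/60) * 4 = 48/60
  G: (2/60) * 4 = 8/60
  A: (19/60) * 3 = 57/60
  D: (16/60) * 4 = 64/60
Sum = (44 + 48 + 8 + 57 + 64)/60 = 221/60

L = 221/60 = 3.6833 bits/symbol


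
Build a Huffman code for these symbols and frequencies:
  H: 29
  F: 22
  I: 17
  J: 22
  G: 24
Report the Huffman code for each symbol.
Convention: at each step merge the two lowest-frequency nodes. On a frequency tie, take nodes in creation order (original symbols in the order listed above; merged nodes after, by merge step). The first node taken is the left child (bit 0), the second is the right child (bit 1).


Huffman tree construction:
Step 1: Merge I(17) + F(22) = 39
Step 2: Merge J(22) + G(24) = 46
Step 3: Merge H(29) + (I+F)(39) = 68
Step 4: Merge (J+G)(46) + (H+(I+F))(68) = 114
Read each symbol's code off the tree from the root (left child = 0, right child = 1).

Codes:
  H: 10 (length 2)
  F: 111 (length 3)
  I: 110 (length 3)
  J: 00 (length 2)
  G: 01 (length 2)
Average code length: 267/114 = 2.3421 bits/symbol


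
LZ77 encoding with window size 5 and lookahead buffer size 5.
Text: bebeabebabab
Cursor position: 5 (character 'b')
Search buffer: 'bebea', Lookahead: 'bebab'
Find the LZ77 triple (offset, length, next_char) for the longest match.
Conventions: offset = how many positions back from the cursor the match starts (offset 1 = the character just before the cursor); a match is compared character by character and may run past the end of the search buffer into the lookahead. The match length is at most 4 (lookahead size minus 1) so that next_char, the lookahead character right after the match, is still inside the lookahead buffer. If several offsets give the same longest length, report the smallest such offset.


Try each offset into the search buffer:
  offset=1 (pos 4, char 'a'): match length 0
  offset=2 (pos 3, char 'e'): match length 0
  offset=3 (pos 2, char 'b'): match length 2
  offset=4 (pos 1, char 'e'): match length 0
  offset=5 (pos 0, char 'b'): match length 3
Longest match has length 3 at offset 5.
next_char = character at position 5 + 3 = 8 -> 'a'

Best match: offset=5, length=3 (matching 'beb' starting at position 0)
LZ77 triple: (5, 3, 'a')


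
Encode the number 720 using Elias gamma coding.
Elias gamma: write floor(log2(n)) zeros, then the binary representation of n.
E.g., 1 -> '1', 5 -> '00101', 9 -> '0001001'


num_bits = floor(log2(720)) + 1 = 10
leading_zeros = num_bits - 1 = 9
binary(720) = 1011010000

Elias gamma(720) = '000000000' + '1011010000' = 0000000001011010000 (19 bits)


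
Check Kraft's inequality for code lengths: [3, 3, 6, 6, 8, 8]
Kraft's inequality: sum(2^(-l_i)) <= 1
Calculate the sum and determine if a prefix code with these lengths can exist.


Sum = 2^(-3) + 2^(-3) + 2^(-6) + 2^(-6) + 2^(-8) + 2^(-8)
    = 0.125 + 0.125 + 0.015625 + 0.015625 + 0.00390625 + 0.00390625
    = 74/256 = 0.2890625
Since 0.2890625 <= 1, Kraft's inequality IS satisfied.
A prefix code with these lengths CAN exist.

Kraft sum = 0.2890625. Satisfied.


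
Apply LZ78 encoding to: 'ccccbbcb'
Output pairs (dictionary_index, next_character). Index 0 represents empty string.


LZ78 encoding steps:
Dictionary: {0: ''}
Step 1: w='' (idx 0), next='c' -> output (0, 'c'), add 'c' as idx 1
Step 2: w='c' (idx 1), next='c' -> output (1, 'c'), add 'cc' as idx 2
Step 3: w='c' (idx 1), next='b' -> output (1, 'b'), add 'cb' as idx 3
Step 4: w='' (idx 0), next='b' -> output (0, 'b'), add 'b' as idx 4
Step 5: w='cb' (idx 3), end of input -> output (3, '')


Encoded: [(0, 'c'), (1, 'c'), (1, 'b'), (0, 'b'), (3, '')]


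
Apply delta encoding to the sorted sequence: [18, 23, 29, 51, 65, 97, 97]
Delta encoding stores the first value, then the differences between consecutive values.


First value: 18
Deltas:
  23 - 18 = 5
  29 - 23 = 6
  51 - 29 = 22
  65 - 51 = 14
  97 - 65 = 32
  97 - 97 = 0


Delta encoded: [18, 5, 6, 22, 14, 32, 0]


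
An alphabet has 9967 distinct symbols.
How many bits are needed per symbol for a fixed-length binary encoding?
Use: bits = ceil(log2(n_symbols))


log2(9967) = 13.2829
Bracket: 2^13 = 8192 < 9967 <= 2^14 = 16384
So ceil(log2(9967)) = 14

bits = ceil(log2(9967)) = ceil(13.2829) = 14 bits


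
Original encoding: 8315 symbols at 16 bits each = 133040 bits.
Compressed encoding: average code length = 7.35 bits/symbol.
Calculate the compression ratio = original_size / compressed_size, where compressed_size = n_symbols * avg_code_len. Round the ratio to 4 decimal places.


original_size = n_symbols * orig_bits = 8315 * 16 = 133040 bits
compressed_size = n_symbols * avg_code_len = 8315 * 7.35 = 61115.25 bits
ratio = original_size / compressed_size = 133040 / 61115.25 = 2.1769

Compression ratio = 2.1769


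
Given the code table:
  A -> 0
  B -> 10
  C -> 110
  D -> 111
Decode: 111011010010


Decoding:
111 -> D
0 -> A
110 -> C
10 -> B
0 -> A
10 -> B


Result: DACBAB


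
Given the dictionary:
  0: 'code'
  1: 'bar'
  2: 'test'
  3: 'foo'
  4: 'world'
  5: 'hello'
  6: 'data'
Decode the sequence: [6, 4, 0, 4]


Look up each index in the dictionary:
  6 -> 'data'
  4 -> 'world'
  0 -> 'code'
  4 -> 'world'

Decoded: "data world code world"


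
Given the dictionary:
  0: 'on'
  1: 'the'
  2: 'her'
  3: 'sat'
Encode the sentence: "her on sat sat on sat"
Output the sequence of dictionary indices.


Look up each word in the dictionary:
  'her' -> 2
  'on' -> 0
  'sat' -> 3
  'sat' -> 3
  'on' -> 0
  'sat' -> 3

Encoded: [2, 0, 3, 3, 0, 3]


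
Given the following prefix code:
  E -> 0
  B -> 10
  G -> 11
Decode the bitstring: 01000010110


Decoding step by step:
Bits 0 -> E
Bits 10 -> B
Bits 0 -> E
Bits 0 -> E
Bits 0 -> E
Bits 10 -> B
Bits 11 -> G
Bits 0 -> E


Decoded message: EBEEEBGE


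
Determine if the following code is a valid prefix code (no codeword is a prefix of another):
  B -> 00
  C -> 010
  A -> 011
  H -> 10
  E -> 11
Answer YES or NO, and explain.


Checking each pair (does one codeword prefix another?):
  B='00' vs C='010': no prefix
  B='00' vs A='011': no prefix
  B='00' vs H='10': no prefix
  B='00' vs E='11': no prefix
  C='010' vs B='00': no prefix
  C='010' vs A='011': no prefix
  C='010' vs H='10': no prefix
  C='010' vs E='11': no prefix
  A='011' vs B='00': no prefix
  A='011' vs C='010': no prefix
  A='011' vs H='10': no prefix
  A='011' vs E='11': no prefix
  H='10' vs B='00': no prefix
  H='10' vs C='010': no prefix
  H='10' vs A='011': no prefix
  H='10' vs E='11': no prefix
  E='11' vs B='00': no prefix
  E='11' vs C='010': no prefix
  E='11' vs A='011': no prefix
  E='11' vs H='10': no prefix
No violation found over all pairs.

YES -- this is a valid prefix code. No codeword is a prefix of any other codeword.


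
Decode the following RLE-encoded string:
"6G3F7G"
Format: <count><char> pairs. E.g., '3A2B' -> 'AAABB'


Expanding each <count><char> pair:
  6G -> 'GGGGGG'
  3F -> 'FFF'
  7G -> 'GGGGGGG'

Decoded = GGGGGGFFFGGGGGGG


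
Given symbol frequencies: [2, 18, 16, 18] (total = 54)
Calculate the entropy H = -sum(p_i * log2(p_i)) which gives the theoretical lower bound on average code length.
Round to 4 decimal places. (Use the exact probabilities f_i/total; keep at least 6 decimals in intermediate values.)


Per-symbol terms -p_i * log2(p_i) with p_i = f_i/54:
  p = 2/54 = 0.037037: log2(p) = -4.754888, -p*log2(p) = 0.176107
  p = 18/54 = 0.333333: log2(p) = -1.584963, -p*log2(p) = 0.528321
  p = 16/54 = 0.296296: log2(p) = -1.754888, -p*log2(p) = 0.519967
  p = 18/54 = 0.333333: log2(p) = -1.584963, -p*log2(p) = 0.528321
H = 0.176107 + 0.528321 + 0.519967 + 0.528321 = 1.752716

H = 1.7527 bits/symbol


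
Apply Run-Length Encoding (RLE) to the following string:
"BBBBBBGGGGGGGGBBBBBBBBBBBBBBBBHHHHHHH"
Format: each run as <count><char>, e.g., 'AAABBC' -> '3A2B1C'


Scanning runs left to right:
  i=0: run of 'B' x 6 -> '6B'
  i=6: run of 'G' x 8 -> '8G'
  i=14: run of 'B' x 16 -> '16B'
  i=30: run of 'H' x 7 -> '7H'

RLE = 6B8G16B7H


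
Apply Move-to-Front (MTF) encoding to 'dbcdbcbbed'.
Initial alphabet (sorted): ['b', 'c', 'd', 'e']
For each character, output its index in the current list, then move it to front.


MTF encoding:
'd': index 2 in ['b', 'c', 'd', 'e'] -> ['d', 'b', 'c', 'e']
'b': index 1 in ['d', 'b', 'c', 'e'] -> ['b', 'd', 'c', 'e']
'c': index 2 in ['b', 'd', 'c', 'e'] -> ['c', 'b', 'd', 'e']
'd': index 2 in ['c', 'b', 'd', 'e'] -> ['d', 'c', 'b', 'e']
'b': index 2 in ['d', 'c', 'b', 'e'] -> ['b', 'd', 'c', 'e']
'c': index 2 in ['b', 'd', 'c', 'e'] -> ['c', 'b', 'd', 'e']
'b': index 1 in ['c', 'b', 'd', 'e'] -> ['b', 'c', 'd', 'e']
'b': index 0 in ['b', 'c', 'd', 'e'] -> ['b', 'c', 'd', 'e']
'e': index 3 in ['b', 'c', 'd', 'e'] -> ['e', 'b', 'c', 'd']
'd': index 3 in ['e', 'b', 'c', 'd'] -> ['d', 'e', 'b', 'c']


Output: [2, 1, 2, 2, 2, 2, 1, 0, 3, 3]


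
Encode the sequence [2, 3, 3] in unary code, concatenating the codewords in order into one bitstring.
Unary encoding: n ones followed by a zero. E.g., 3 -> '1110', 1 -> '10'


Encode each number as n ones followed by a terminating 0:
  2 -> 110 (3 bits)
  3 -> 1110 (4 bits)
  3 -> 1110 (4 bits)
Total length = 3 + 4 + 4 = 11 bits.

Unary([2, 3, 3]) = 11011101110 (11 bits)


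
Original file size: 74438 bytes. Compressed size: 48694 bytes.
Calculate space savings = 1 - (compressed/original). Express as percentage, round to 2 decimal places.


ratio = compressed/original = 48694/74438 = 0.654155
savings = 1 - ratio = 1 - 0.654155 = 0.345845
as a percentage: 0.345845 * 100 = 34.58%

Space savings = 1 - 48694/74438 = 34.58%


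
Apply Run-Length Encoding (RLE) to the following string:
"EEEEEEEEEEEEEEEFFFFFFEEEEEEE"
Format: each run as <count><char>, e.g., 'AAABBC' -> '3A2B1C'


Scanning runs left to right:
  i=0: run of 'E' x 15 -> '15E'
  i=15: run of 'F' x 6 -> '6F'
  i=21: run of 'E' x 7 -> '7E'

RLE = 15E6F7E


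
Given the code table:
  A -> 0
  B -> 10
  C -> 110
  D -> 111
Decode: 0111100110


Decoding:
0 -> A
111 -> D
10 -> B
0 -> A
110 -> C


Result: ADBAC


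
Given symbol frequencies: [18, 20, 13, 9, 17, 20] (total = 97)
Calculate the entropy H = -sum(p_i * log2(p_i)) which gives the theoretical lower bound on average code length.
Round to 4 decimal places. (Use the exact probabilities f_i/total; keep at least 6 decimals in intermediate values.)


Per-symbol terms -p_i * log2(p_i) with p_i = f_i/97:
  p = 18/97 = 0.185567: log2(p) = -2.429988, -p*log2(p) = 0.450926
  p = 20/97 = 0.206186: log2(p) = -2.277985, -p*log2(p) = 0.469688
  p = 13/97 = 0.134021: log2(p) = -2.899473, -p*log2(p) = 0.388589
  p = 9/97 = 0.092784: log2(p) = -3.429988, -p*log2(p) = 0.318246
  p = 17/97 = 0.175258: log2(p) = -2.512450, -p*log2(p) = 0.440326
  p = 20/97 = 0.206186: log2(p) = -2.277985, -p*log2(p) = 0.469688
H = 0.450926 + 0.469688 + 0.388589 + 0.318246 + 0.440326 + 0.469688 = 2.537463

H = 2.5375 bits/symbol


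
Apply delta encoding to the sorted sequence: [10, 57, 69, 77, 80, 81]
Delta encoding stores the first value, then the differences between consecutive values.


First value: 10
Deltas:
  57 - 10 = 47
  69 - 57 = 12
  77 - 69 = 8
  80 - 77 = 3
  81 - 80 = 1


Delta encoded: [10, 47, 12, 8, 3, 1]


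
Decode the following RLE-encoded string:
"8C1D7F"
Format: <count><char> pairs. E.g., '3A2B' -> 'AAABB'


Expanding each <count><char> pair:
  8C -> 'CCCCCCCC'
  1D -> 'D'
  7F -> 'FFFFFFF'

Decoded = CCCCCCCCDFFFFFFF


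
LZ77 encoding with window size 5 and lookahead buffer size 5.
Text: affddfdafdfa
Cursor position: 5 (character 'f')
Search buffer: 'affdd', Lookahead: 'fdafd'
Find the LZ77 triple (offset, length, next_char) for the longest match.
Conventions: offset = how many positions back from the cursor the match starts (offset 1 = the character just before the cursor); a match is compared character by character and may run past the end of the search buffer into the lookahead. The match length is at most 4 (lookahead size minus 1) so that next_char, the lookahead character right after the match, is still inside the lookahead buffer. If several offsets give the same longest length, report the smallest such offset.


Try each offset into the search buffer:
  offset=1 (pos 4, char 'd'): match length 0
  offset=2 (pos 3, char 'd'): match length 0
  offset=3 (pos 2, char 'f'): match length 2
  offset=4 (pos 1, char 'f'): match length 1
  offset=5 (pos 0, char 'a'): match length 0
Longest match has length 2 at offset 3.
next_char = character at position 5 + 2 = 7 -> 'a'

Best match: offset=3, length=2 (matching 'fd' starting at position 2)
LZ77 triple: (3, 2, 'a')


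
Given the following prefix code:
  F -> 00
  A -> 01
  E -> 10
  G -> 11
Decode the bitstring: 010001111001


Decoding step by step:
Bits 01 -> A
Bits 00 -> F
Bits 01 -> A
Bits 11 -> G
Bits 10 -> E
Bits 01 -> A


Decoded message: AFAGEA


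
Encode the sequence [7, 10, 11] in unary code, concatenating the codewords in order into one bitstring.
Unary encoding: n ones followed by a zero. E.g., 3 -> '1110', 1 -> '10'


Encode each number as n ones followed by a terminating 0:
  7 -> 11111110 (8 bits)
  10 -> 11111111110 (11 bits)
  11 -> 111111111110 (12 bits)
Total length = 8 + 11 + 12 = 31 bits.

Unary([7, 10, 11]) = 1111111011111111110111111111110 (31 bits)


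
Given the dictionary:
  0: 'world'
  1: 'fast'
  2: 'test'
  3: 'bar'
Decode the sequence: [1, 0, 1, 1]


Look up each index in the dictionary:
  1 -> 'fast'
  0 -> 'world'
  1 -> 'fast'
  1 -> 'fast'

Decoded: "fast world fast fast"


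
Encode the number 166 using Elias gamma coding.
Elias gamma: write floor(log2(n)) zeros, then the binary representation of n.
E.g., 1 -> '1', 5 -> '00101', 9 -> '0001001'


num_bits = floor(log2(166)) + 1 = 8
leading_zeros = num_bits - 1 = 7
binary(166) = 10100110

Elias gamma(166) = '0000000' + '10100110' = 000000010100110 (15 bits)


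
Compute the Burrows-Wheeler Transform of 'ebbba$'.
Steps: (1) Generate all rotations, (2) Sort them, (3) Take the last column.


Rotations (sorted):
  0: $ebbba -> last char: a
  1: a$ebbb -> last char: b
  2: ba$ebb -> last char: b
  3: bba$eb -> last char: b
  4: bbba$e -> last char: e
  5: ebbba$ -> last char: $


BWT = abbbe$


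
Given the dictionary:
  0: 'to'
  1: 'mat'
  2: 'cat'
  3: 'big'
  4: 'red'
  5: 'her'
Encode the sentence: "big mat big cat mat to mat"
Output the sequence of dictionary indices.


Look up each word in the dictionary:
  'big' -> 3
  'mat' -> 1
  'big' -> 3
  'cat' -> 2
  'mat' -> 1
  'to' -> 0
  'mat' -> 1

Encoded: [3, 1, 3, 2, 1, 0, 1]


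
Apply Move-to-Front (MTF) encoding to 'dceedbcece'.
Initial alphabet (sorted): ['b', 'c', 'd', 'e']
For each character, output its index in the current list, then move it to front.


MTF encoding:
'd': index 2 in ['b', 'c', 'd', 'e'] -> ['d', 'b', 'c', 'e']
'c': index 2 in ['d', 'b', 'c', 'e'] -> ['c', 'd', 'b', 'e']
'e': index 3 in ['c', 'd', 'b', 'e'] -> ['e', 'c', 'd', 'b']
'e': index 0 in ['e', 'c', 'd', 'b'] -> ['e', 'c', 'd', 'b']
'd': index 2 in ['e', 'c', 'd', 'b'] -> ['d', 'e', 'c', 'b']
'b': index 3 in ['d', 'e', 'c', 'b'] -> ['b', 'd', 'e', 'c']
'c': index 3 in ['b', 'd', 'e', 'c'] -> ['c', 'b', 'd', 'e']
'e': index 3 in ['c', 'b', 'd', 'e'] -> ['e', 'c', 'b', 'd']
'c': index 1 in ['e', 'c', 'b', 'd'] -> ['c', 'e', 'b', 'd']
'e': index 1 in ['c', 'e', 'b', 'd'] -> ['e', 'c', 'b', 'd']


Output: [2, 2, 3, 0, 2, 3, 3, 3, 1, 1]


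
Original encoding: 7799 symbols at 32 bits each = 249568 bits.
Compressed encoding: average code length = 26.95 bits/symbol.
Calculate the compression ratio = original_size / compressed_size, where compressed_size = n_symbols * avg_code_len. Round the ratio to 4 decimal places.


original_size = n_symbols * orig_bits = 7799 * 32 = 249568 bits
compressed_size = n_symbols * avg_code_len = 7799 * 26.95 = 210183.05 bits
ratio = original_size / compressed_size = 249568 / 210183.05 = 1.1874

Compression ratio = 1.1874


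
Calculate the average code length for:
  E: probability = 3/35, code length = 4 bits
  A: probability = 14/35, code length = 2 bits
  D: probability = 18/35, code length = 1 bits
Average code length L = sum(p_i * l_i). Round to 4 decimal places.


Weighted contributions p_i * l_i:
  E: (3/35) * 4 = 12/35
  A: (14/35) * 2 = 28/35
  D: (18/35) * 1 = 18/35
Sum = (12 + 28 + 18)/35 = 58/35

L = 58/35 = 1.6571 bits/symbol


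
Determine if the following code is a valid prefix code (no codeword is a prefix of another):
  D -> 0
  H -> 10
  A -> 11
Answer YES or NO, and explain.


Checking each pair (does one codeword prefix another?):
  D='0' vs H='10': no prefix
  D='0' vs A='11': no prefix
  H='10' vs D='0': no prefix
  H='10' vs A='11': no prefix
  A='11' vs D='0': no prefix
  A='11' vs H='10': no prefix
No violation found over all pairs.

YES -- this is a valid prefix code. No codeword is a prefix of any other codeword.


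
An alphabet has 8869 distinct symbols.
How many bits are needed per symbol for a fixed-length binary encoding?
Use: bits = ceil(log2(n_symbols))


log2(8869) = 13.1146
Bracket: 2^13 = 8192 < 8869 <= 2^14 = 16384
So ceil(log2(8869)) = 14

bits = ceil(log2(8869)) = ceil(13.1146) = 14 bits


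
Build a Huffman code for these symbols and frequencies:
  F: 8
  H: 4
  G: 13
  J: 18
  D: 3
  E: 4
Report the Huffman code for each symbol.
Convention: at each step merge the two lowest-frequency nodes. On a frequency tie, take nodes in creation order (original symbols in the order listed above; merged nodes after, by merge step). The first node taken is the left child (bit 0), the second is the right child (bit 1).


Huffman tree construction:
Step 1: Merge D(3) + H(4) = 7
Step 2: Merge E(4) + (D+H)(7) = 11
Step 3: Merge F(8) + (E+(D+H))(11) = 19
Step 4: Merge G(13) + J(18) = 31
Step 5: Merge (F+(E+(D+H)))(19) + (G+J)(31) = 50
Read each symbol's code off the tree from the root (left child = 0, right child = 1).

Codes:
  F: 00 (length 2)
  H: 0111 (length 4)
  G: 10 (length 2)
  J: 11 (length 2)
  D: 0110 (length 4)
  E: 010 (length 3)
Average code length: 118/50 = 2.3600 bits/symbol


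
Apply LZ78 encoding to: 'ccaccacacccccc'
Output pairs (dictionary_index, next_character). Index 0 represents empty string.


LZ78 encoding steps:
Dictionary: {0: ''}
Step 1: w='' (idx 0), next='c' -> output (0, 'c'), add 'c' as idx 1
Step 2: w='c' (idx 1), next='a' -> output (1, 'a'), add 'ca' as idx 2
Step 3: w='c' (idx 1), next='c' -> output (1, 'c'), add 'cc' as idx 3
Step 4: w='' (idx 0), next='a' -> output (0, 'a'), add 'a' as idx 4
Step 5: w='ca' (idx 2), next='c' -> output (2, 'c'), add 'cac' as idx 5
Step 6: w='cc' (idx 3), next='c' -> output (3, 'c'), add 'ccc' as idx 6
Step 7: w='cc' (idx 3), end of input -> output (3, '')


Encoded: [(0, 'c'), (1, 'a'), (1, 'c'), (0, 'a'), (2, 'c'), (3, 'c'), (3, '')]


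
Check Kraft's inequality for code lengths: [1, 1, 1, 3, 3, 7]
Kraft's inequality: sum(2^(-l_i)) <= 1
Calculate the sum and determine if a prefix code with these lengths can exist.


Sum = 2^(-1) + 2^(-1) + 2^(-1) + 2^(-3) + 2^(-3) + 2^(-7)
    = 0.5 + 0.5 + 0.5 + 0.125 + 0.125 + 0.0078125
    = 225/128 = 1.7578125
Since 1.7578125 > 1, Kraft's inequality is NOT satisfied.
A prefix code with these lengths CANNOT exist.

Kraft sum = 1.7578125. Not satisfied.


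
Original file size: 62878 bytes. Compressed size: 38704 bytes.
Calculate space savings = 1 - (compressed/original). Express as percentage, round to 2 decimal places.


ratio = compressed/original = 38704/62878 = 0.615541
savings = 1 - ratio = 1 - 0.615541 = 0.384459
as a percentage: 0.384459 * 100 = 38.45%

Space savings = 1 - 38704/62878 = 38.45%


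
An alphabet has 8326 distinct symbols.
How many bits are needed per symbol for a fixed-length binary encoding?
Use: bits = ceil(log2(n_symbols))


log2(8326) = 13.0234
Bracket: 2^13 = 8192 < 8326 <= 2^14 = 16384
So ceil(log2(8326)) = 14

bits = ceil(log2(8326)) = ceil(13.0234) = 14 bits


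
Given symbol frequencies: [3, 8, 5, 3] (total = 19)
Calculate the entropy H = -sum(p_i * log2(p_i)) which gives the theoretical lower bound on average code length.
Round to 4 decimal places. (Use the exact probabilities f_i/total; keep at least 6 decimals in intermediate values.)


Per-symbol terms -p_i * log2(p_i) with p_i = f_i/19:
  p = 3/19 = 0.157895: log2(p) = -2.662965, -p*log2(p) = 0.420468
  p = 8/19 = 0.421053: log2(p) = -1.247928, -p*log2(p) = 0.525443
  p = 5/19 = 0.263158: log2(p) = -1.925999, -p*log2(p) = 0.506842
  p = 3/19 = 0.157895: log2(p) = -2.662965, -p*log2(p) = 0.420468
H = 0.420468 + 0.525443 + 0.506842 + 0.420468 = 1.873221

H = 1.8732 bits/symbol


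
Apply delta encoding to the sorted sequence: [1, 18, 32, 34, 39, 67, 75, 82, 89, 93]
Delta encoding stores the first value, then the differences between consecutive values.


First value: 1
Deltas:
  18 - 1 = 17
  32 - 18 = 14
  34 - 32 = 2
  39 - 34 = 5
  67 - 39 = 28
  75 - 67 = 8
  82 - 75 = 7
  89 - 82 = 7
  93 - 89 = 4


Delta encoded: [1, 17, 14, 2, 5, 28, 8, 7, 7, 4]


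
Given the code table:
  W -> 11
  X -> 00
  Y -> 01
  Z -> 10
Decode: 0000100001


Decoding:
00 -> X
00 -> X
10 -> Z
00 -> X
01 -> Y


Result: XXZXY


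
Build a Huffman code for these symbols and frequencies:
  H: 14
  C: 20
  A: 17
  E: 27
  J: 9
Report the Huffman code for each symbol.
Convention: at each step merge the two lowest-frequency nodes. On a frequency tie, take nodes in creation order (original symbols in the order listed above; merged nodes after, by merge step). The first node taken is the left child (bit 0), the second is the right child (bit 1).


Huffman tree construction:
Step 1: Merge J(9) + H(14) = 23
Step 2: Merge A(17) + C(20) = 37
Step 3: Merge (J+H)(23) + E(27) = 50
Step 4: Merge (A+C)(37) + ((J+H)+E)(50) = 87
Read each symbol's code off the tree from the root (left child = 0, right child = 1).

Codes:
  H: 101 (length 3)
  C: 01 (length 2)
  A: 00 (length 2)
  E: 11 (length 2)
  J: 100 (length 3)
Average code length: 197/87 = 2.2644 bits/symbol


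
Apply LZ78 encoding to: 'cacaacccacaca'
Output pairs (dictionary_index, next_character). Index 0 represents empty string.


LZ78 encoding steps:
Dictionary: {0: ''}
Step 1: w='' (idx 0), next='c' -> output (0, 'c'), add 'c' as idx 1
Step 2: w='' (idx 0), next='a' -> output (0, 'a'), add 'a' as idx 2
Step 3: w='c' (idx 1), next='a' -> output (1, 'a'), add 'ca' as idx 3
Step 4: w='a' (idx 2), next='c' -> output (2, 'c'), add 'ac' as idx 4
Step 5: w='c' (idx 1), next='c' -> output (1, 'c'), add 'cc' as idx 5
Step 6: w='ac' (idx 4), next='a' -> output (4, 'a'), add 'aca' as idx 6
Step 7: w='ca' (idx 3), end of input -> output (3, '')


Encoded: [(0, 'c'), (0, 'a'), (1, 'a'), (2, 'c'), (1, 'c'), (4, 'a'), (3, '')]


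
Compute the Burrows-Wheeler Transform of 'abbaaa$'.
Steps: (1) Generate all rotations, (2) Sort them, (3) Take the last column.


Rotations (sorted):
  0: $abbaaa -> last char: a
  1: a$abbaa -> last char: a
  2: aa$abba -> last char: a
  3: aaa$abb -> last char: b
  4: abbaaa$ -> last char: $
  5: baaa$ab -> last char: b
  6: bbaaa$a -> last char: a


BWT = aaab$ba


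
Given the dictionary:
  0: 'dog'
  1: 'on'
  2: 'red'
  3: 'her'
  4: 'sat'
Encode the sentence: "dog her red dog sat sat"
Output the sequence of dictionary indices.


Look up each word in the dictionary:
  'dog' -> 0
  'her' -> 3
  'red' -> 2
  'dog' -> 0
  'sat' -> 4
  'sat' -> 4

Encoded: [0, 3, 2, 0, 4, 4]


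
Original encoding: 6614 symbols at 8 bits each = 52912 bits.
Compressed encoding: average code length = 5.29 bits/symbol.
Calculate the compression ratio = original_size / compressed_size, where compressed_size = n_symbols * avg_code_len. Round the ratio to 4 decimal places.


original_size = n_symbols * orig_bits = 6614 * 8 = 52912 bits
compressed_size = n_symbols * avg_code_len = 6614 * 5.29 = 34988.06 bits
ratio = original_size / compressed_size = 52912 / 34988.06 = 1.5123

Compression ratio = 1.5123


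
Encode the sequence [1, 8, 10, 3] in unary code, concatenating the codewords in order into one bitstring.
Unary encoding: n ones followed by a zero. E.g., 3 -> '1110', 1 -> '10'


Encode each number as n ones followed by a terminating 0:
  1 -> 10 (2 bits)
  8 -> 111111110 (9 bits)
  10 -> 11111111110 (11 bits)
  3 -> 1110 (4 bits)
Total length = 2 + 9 + 11 + 4 = 26 bits.

Unary([1, 8, 10, 3]) = 10111111110111111111101110 (26 bits)


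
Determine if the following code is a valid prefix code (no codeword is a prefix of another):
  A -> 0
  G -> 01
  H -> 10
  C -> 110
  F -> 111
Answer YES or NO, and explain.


Checking each pair (does one codeword prefix another?):
  A='0' vs G='01': prefix -- VIOLATION

NO -- this is NOT a valid prefix code. A (0) is a prefix of G (01).


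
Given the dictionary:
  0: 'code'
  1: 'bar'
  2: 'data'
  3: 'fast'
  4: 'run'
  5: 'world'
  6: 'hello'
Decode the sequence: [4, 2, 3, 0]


Look up each index in the dictionary:
  4 -> 'run'
  2 -> 'data'
  3 -> 'fast'
  0 -> 'code'

Decoded: "run data fast code"


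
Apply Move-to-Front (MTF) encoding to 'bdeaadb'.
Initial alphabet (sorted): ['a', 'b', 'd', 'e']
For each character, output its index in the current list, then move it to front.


MTF encoding:
'b': index 1 in ['a', 'b', 'd', 'e'] -> ['b', 'a', 'd', 'e']
'd': index 2 in ['b', 'a', 'd', 'e'] -> ['d', 'b', 'a', 'e']
'e': index 3 in ['d', 'b', 'a', 'e'] -> ['e', 'd', 'b', 'a']
'a': index 3 in ['e', 'd', 'b', 'a'] -> ['a', 'e', 'd', 'b']
'a': index 0 in ['a', 'e', 'd', 'b'] -> ['a', 'e', 'd', 'b']
'd': index 2 in ['a', 'e', 'd', 'b'] -> ['d', 'a', 'e', 'b']
'b': index 3 in ['d', 'a', 'e', 'b'] -> ['b', 'd', 'a', 'e']


Output: [1, 2, 3, 3, 0, 2, 3]


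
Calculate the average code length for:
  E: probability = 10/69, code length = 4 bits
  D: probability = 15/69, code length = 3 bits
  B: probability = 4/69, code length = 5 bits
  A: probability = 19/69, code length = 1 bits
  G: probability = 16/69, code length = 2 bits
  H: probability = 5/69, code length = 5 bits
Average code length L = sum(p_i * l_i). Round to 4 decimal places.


Weighted contributions p_i * l_i:
  E: (10/69) * 4 = 40/69
  D: (15/69) * 3 = 45/69
  B: (4/69) * 5 = 20/69
  A: (19/69) * 1 = 19/69
  G: (16/69) * 2 = 32/69
  H: (5/69) * 5 = 25/69
Sum = (40 + 45 + 20 + 19 + 32 + 25)/69 = 181/69

L = 181/69 = 2.6232 bits/symbol


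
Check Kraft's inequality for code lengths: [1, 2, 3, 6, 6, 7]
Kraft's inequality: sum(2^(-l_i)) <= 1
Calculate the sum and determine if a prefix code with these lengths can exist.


Sum = 2^(-1) + 2^(-2) + 2^(-3) + 2^(-6) + 2^(-6) + 2^(-7)
    = 0.5 + 0.25 + 0.125 + 0.015625 + 0.015625 + 0.0078125
    = 117/128 = 0.9140625
Since 0.9140625 <= 1, Kraft's inequality IS satisfied.
A prefix code with these lengths CAN exist.

Kraft sum = 0.9140625. Satisfied.


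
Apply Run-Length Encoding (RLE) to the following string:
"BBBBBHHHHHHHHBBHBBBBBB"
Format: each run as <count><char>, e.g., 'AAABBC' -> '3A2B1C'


Scanning runs left to right:
  i=0: run of 'B' x 5 -> '5B'
  i=5: run of 'H' x 8 -> '8H'
  i=13: run of 'B' x 2 -> '2B'
  i=15: run of 'H' x 1 -> '1H'
  i=16: run of 'B' x 6 -> '6B'

RLE = 5B8H2B1H6B


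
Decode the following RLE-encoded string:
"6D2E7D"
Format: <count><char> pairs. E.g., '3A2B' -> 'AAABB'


Expanding each <count><char> pair:
  6D -> 'DDDDDD'
  2E -> 'EE'
  7D -> 'DDDDDDD'

Decoded = DDDDDDEEDDDDDDD


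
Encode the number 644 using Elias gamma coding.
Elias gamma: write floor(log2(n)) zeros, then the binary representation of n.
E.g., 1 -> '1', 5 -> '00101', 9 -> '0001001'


num_bits = floor(log2(644)) + 1 = 10
leading_zeros = num_bits - 1 = 9
binary(644) = 1010000100

Elias gamma(644) = '000000000' + '1010000100' = 0000000001010000100 (19 bits)


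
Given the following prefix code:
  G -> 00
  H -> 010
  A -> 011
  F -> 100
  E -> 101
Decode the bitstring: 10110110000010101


Decoding step by step:
Bits 101 -> E
Bits 101 -> E
Bits 100 -> F
Bits 00 -> G
Bits 010 -> H
Bits 101 -> E


Decoded message: EEFGHE


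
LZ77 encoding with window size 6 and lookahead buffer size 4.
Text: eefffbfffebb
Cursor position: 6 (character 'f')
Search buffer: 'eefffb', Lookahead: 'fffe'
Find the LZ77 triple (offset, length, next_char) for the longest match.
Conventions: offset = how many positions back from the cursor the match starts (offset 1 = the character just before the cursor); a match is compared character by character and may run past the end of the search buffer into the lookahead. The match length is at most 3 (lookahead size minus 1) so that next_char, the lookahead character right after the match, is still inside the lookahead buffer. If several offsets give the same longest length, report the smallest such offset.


Try each offset into the search buffer:
  offset=1 (pos 5, char 'b'): match length 0
  offset=2 (pos 4, char 'f'): match length 1
  offset=3 (pos 3, char 'f'): match length 2
  offset=4 (pos 2, char 'f'): match length 3
  offset=5 (pos 1, char 'e'): match length 0
  offset=6 (pos 0, char 'e'): match length 0
Longest match has length 3 at offset 4.
next_char = character at position 6 + 3 = 9 -> 'e'

Best match: offset=4, length=3 (matching 'fff' starting at position 2)
LZ77 triple: (4, 3, 'e')


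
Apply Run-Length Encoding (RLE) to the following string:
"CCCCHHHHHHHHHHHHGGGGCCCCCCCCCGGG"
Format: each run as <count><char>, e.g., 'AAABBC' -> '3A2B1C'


Scanning runs left to right:
  i=0: run of 'C' x 4 -> '4C'
  i=4: run of 'H' x 12 -> '12H'
  i=16: run of 'G' x 4 -> '4G'
  i=20: run of 'C' x 9 -> '9C'
  i=29: run of 'G' x 3 -> '3G'

RLE = 4C12H4G9C3G


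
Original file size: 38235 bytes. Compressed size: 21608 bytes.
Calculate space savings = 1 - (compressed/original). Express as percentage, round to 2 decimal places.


ratio = compressed/original = 21608/38235 = 0.565137
savings = 1 - ratio = 1 - 0.565137 = 0.434863
as a percentage: 0.434863 * 100 = 43.49%

Space savings = 1 - 21608/38235 = 43.49%


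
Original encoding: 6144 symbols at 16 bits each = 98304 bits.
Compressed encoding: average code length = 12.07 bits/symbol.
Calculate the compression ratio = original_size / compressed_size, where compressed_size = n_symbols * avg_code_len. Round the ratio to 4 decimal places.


original_size = n_symbols * orig_bits = 6144 * 16 = 98304 bits
compressed_size = n_symbols * avg_code_len = 6144 * 12.07 = 74158.08 bits
ratio = original_size / compressed_size = 98304 / 74158.08 = 1.3256

Compression ratio = 1.3256
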